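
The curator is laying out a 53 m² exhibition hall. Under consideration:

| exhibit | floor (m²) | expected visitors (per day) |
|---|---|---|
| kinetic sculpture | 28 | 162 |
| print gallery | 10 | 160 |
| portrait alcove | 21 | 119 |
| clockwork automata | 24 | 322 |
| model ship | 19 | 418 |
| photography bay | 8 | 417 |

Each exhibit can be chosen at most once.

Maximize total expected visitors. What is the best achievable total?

1157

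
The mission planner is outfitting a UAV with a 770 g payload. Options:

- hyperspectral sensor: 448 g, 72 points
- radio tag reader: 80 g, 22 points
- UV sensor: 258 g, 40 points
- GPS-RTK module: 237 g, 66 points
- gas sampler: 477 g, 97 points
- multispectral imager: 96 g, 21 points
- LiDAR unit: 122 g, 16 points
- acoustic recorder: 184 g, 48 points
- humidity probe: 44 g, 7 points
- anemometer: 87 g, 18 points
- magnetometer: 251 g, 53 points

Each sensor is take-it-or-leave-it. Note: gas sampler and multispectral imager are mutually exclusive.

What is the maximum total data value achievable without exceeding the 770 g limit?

Taking the top-ratio sensors first gives radio tag reader + GPS-RTK module + multispectral imager + acoustic recorder + humidity probe + anemometer for 182 (728 g).
Replace multispectral imager and humidity probe and anemometer with magnetometer: the trade gains 7 net, giving 189 at 752 g.
Nothing else feasible within 770 g beats 189.

189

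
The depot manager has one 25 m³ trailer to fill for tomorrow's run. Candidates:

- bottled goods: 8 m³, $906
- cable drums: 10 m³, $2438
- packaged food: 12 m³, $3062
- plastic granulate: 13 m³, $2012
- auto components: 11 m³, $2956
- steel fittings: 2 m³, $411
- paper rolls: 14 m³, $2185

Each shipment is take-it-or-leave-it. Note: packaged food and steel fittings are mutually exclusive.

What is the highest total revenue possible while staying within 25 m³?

6018

Taking packaged food + auto components: 23 m³ used, 6018 in revenue.
Nothing else feasible within 25 m³ beats 6018.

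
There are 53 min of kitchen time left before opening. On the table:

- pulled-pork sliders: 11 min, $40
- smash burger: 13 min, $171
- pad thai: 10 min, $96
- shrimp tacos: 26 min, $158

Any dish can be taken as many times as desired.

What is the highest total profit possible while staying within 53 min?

4×smash burger uses 52 of the 53 min and totals 684.
No other feasible combination exceeds 684.

684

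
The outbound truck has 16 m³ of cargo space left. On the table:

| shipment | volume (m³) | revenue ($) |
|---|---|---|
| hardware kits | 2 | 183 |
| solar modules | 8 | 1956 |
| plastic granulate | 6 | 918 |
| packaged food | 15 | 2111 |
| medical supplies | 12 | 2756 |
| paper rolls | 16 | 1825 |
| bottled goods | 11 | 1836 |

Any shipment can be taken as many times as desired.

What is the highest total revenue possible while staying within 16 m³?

3912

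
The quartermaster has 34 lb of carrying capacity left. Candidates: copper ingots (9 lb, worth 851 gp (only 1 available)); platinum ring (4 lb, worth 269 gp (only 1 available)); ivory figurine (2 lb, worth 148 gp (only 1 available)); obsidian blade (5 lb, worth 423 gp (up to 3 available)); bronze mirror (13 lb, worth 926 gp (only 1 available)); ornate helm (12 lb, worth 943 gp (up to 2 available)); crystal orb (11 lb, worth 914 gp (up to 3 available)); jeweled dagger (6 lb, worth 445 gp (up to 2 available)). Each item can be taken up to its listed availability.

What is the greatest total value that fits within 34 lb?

Density check — copper ingots 94.56, obsidian blade 84.60, crystal orb 83.09 are the best per lb.
The ratio heuristic lands on copper ingots + ivory figurine + 3×obsidian blade + jeweled dagger (2713) but leaves 2 lb idle.
Using the slack differently, copper ingots + platinum ring + 2×obsidian blade + crystal orb comes to 2880 at 34 lb.
Every other selection either busts 34 lb or exceeds an availability limit or fails to beat 2880.

2880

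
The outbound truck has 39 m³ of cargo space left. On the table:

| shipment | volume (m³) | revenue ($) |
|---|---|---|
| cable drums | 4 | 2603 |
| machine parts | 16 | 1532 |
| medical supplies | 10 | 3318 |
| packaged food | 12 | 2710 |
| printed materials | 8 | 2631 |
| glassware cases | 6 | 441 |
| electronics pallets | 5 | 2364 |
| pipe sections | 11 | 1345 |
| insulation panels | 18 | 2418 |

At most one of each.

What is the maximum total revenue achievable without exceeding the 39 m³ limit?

By revenue per m³: cable drums 650.75, electronics pallets 472.80, medical supplies 331.80, printed materials 328.88 lead.
Taking cable drums + medical supplies + packaged food + printed materials + electronics pallets: 39 m³ used, 13626 in revenue.

13626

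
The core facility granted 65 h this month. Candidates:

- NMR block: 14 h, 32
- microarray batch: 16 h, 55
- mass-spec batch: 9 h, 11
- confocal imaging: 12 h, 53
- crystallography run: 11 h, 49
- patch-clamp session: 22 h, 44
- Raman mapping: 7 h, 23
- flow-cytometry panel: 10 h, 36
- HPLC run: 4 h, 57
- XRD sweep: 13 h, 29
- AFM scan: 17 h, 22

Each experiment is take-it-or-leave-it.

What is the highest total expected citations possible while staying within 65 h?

273

Microarray batch + confocal imaging + crystallography run + Raman mapping + flow-cytometry panel + HPLC run uses 60 of the 65 h and totals 273.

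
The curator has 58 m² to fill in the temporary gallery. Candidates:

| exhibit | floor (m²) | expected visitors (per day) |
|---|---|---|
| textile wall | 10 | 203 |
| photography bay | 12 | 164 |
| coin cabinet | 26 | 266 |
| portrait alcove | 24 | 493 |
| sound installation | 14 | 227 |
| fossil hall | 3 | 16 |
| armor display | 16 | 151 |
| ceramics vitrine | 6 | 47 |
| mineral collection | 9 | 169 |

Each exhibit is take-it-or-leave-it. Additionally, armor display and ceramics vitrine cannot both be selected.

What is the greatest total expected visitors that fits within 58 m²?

Best packing: textile wall + portrait alcove + sound installation + mineral collection — 57 m², 1092 total.
The closest alternative, textile wall + photography bay + portrait alcove + fossil hall + mineral collection, reaches only 1045.

1092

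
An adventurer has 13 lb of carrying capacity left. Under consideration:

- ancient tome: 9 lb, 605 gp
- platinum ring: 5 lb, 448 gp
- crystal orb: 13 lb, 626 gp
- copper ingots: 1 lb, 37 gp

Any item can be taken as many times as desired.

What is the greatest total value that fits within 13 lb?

2×platinum ring + 3×copper ingots uses 13 of the 13 lb and totals 1007.
Nothing else within 13 lb beats 1007.

1007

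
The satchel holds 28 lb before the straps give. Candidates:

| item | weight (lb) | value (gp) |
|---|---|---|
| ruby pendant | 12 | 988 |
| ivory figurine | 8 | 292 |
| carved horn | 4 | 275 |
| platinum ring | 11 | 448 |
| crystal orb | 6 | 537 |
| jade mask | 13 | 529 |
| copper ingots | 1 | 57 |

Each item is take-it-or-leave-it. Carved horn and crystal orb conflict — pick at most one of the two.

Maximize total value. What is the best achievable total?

1874

Taking ruby pendant + ivory figurine + crystal orb + copper ingots: 27 lb used, 1874 in value.
No other feasible combination exceeds 1874.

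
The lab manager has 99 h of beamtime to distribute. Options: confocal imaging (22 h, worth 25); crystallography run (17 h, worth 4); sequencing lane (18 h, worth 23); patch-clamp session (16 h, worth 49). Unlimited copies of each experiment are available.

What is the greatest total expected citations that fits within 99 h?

294

Best packing: 6×patch-clamp session — 96 h, 294 total.
Nothing else within 99 h beats 294.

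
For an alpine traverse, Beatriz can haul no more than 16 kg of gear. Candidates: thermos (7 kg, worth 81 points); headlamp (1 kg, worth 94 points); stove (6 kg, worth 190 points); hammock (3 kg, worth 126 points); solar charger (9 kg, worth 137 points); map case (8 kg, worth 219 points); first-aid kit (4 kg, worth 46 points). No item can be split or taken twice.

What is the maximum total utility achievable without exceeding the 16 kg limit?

The ratio heuristic lands on headlamp + stove + hammock + first-aid kit (456) but leaves 2 kg idle.
Dropping hammock and first-aid kit frees 7 kg; slotting in map case (8 kg) lifts the total to 503 at 15 kg.
Runner-up headlamp + hammock + map case + first-aid kit tops out at 485.

503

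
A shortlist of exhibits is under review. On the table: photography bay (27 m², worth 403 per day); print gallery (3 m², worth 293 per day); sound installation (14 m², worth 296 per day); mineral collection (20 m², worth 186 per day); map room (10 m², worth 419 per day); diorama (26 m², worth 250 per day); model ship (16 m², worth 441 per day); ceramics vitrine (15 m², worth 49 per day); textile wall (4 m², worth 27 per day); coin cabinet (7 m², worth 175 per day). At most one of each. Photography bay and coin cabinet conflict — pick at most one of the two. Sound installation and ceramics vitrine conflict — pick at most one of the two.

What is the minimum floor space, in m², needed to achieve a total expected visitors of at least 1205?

36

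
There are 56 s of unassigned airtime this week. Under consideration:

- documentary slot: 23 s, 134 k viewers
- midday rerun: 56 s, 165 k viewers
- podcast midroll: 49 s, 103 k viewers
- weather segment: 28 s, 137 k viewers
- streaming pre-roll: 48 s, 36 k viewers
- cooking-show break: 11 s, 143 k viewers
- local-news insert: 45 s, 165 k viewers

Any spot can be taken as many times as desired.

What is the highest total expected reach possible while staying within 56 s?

715

The ratio ordering already packs tightly: 5×cooking-show break, 55 s, 715.
No other feasible combination exceeds 715.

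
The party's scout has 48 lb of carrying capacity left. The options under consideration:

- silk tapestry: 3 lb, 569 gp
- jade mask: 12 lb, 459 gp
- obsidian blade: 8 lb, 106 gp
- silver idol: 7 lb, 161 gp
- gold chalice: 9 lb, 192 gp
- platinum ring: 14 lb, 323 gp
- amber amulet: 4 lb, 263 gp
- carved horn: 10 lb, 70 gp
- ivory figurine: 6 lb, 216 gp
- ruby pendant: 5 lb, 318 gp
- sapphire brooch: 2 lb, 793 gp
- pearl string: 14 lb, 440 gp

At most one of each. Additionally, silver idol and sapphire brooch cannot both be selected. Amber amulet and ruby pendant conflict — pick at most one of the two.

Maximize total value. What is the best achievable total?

By value per lb: sapphire brooch 396.50, silk tapestry 189.67, amber amulet 65.75, ruby pendant 63.60 lead.
Best packing: silk tapestry + jade mask + ivory figurine + ruby pendant + sapphire brooch + pearl string — 42 lb, 2795 total.
Next best is silk tapestry + jade mask + gold chalice + ruby pendant + sapphire brooch + pearl string at 2771 (45 lb) — short by 24.

2795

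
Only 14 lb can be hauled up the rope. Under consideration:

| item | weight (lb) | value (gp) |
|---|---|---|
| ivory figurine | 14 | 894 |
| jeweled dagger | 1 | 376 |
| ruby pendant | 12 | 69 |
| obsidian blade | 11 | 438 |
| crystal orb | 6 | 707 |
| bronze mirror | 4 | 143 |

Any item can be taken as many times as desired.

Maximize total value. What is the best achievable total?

5264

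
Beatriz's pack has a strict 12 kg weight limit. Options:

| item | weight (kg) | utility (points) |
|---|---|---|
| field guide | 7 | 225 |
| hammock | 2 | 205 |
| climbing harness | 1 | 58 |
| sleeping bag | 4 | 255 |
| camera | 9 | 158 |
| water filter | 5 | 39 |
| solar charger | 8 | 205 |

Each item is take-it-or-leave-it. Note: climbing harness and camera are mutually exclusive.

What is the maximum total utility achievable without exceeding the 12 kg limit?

557

Density check — hammock 102.50, sleeping bag 63.75, climbing harness 58.00, field guide 32.14 are the best per kg.
Taking hammock + climbing harness + sleeping bag + water filter: 12 kg used, 557 in utility.
The closest alternative, field guide + climbing harness + sleeping bag, reaches only 538.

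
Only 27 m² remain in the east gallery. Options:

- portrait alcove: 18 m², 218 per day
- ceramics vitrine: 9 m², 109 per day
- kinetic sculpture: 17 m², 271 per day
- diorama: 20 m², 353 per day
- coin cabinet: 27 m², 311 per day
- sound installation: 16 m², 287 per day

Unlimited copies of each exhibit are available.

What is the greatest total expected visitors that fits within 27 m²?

396

Best packing: ceramics vitrine + sound installation — 25 m², 396 total.
That's the maximum — no swap from here does better than 396.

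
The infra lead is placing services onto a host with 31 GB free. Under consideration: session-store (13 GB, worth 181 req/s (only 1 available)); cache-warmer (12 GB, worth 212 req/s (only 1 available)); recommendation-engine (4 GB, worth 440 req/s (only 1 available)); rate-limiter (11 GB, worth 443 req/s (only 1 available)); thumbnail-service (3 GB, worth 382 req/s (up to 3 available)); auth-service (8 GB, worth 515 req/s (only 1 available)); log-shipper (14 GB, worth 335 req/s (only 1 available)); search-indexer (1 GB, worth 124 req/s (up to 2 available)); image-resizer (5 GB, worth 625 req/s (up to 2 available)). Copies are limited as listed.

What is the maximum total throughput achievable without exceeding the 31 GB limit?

3351

Greedy by ratio would take recommendation-engine + 3×thumbnail-service + 2×search-indexer + 2×image-resizer: 25 GB used, total 3084.
Dropping 2×search-indexer frees 2 GB; slotting in auth-service (8 GB) lifts the total to 3351 at 31 GB.
Every other selection either busts 31 GB or exceeds an availability limit or fails to beat 3351.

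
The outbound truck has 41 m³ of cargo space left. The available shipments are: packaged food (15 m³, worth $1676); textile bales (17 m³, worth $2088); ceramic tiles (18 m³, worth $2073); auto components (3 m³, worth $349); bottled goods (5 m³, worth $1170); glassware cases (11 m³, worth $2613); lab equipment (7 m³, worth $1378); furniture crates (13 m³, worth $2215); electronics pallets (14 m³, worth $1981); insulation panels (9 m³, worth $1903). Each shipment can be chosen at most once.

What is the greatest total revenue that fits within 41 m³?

8250

By revenue per m³: glassware cases 237.55, bottled goods 234.00, insulation panels 211.44, lab equipment 196.86 lead.
Taking the top-ratio shipments first gives auto components + bottled goods + glassware cases + lab equipment + insulation panels for 7413 (35 m³).
The 7 m³ tied up in lab equipment is better spent on furniture crates — total rises to 8250 (41 m³).
Next best is glassware cases + lab equipment + furniture crates + insulation panels at 8109 (40 m³) — short by 141.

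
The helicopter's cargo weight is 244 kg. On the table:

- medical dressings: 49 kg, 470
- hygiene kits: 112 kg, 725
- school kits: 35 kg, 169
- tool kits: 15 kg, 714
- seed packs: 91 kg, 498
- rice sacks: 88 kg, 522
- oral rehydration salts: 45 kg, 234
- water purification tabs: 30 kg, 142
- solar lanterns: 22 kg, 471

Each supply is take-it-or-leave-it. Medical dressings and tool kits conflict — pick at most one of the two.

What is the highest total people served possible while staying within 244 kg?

2432

Density check — tool kits 47.60, solar lanterns 21.41, medical dressings 9.59, hygiene kits 6.47 are the best per kg.
Taking hygiene kits + tool kits + rice sacks + solar lanterns: 237 kg used, 2432 in people served.
Next best is hygiene kits + tool kits + seed packs + solar lanterns at 2408 (240 kg) — short by 24.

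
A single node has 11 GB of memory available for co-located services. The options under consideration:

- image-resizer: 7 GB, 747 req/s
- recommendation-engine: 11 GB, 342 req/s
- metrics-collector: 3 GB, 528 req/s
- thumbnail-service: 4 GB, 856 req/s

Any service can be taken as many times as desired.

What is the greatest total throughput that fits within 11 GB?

Taking metrics-collector + 2×thumbnail-service: 11 GB used, 2240 in throughput.
Nothing else within 11 GB beats 2240.

2240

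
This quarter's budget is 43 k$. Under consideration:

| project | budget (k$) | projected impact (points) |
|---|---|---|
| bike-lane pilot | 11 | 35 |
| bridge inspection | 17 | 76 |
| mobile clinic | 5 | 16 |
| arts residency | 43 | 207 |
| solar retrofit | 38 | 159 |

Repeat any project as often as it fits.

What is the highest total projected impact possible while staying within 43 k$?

207

Taking arts residency: 43 k$ used, 207 in projected impact.
No other feasible combination exceeds 207.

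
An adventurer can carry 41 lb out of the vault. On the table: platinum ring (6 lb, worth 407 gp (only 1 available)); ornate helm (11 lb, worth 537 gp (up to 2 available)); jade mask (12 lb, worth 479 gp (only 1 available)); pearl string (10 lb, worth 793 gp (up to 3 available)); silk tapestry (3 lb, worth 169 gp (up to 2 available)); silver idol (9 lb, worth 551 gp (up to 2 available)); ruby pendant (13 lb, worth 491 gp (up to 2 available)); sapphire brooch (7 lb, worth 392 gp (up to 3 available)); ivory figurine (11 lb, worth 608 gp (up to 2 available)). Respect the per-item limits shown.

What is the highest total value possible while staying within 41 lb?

2987

By value per lb: pearl string 79.30, platinum ring 67.83, silver idol 61.22 lead.
Taking the top-ratio items first gives platinum ring + 3×pearl string + silk tapestry for 2955 (39 lb).
The 9 lb tied up in platinum ring and silk tapestry is better spent on ivory figurine — total rises to 2987 (41 lb).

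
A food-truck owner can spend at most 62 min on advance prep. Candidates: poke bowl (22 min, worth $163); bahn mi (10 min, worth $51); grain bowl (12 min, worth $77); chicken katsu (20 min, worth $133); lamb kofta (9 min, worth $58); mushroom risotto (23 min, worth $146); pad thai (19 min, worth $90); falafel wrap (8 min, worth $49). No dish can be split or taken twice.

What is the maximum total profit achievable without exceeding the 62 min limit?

422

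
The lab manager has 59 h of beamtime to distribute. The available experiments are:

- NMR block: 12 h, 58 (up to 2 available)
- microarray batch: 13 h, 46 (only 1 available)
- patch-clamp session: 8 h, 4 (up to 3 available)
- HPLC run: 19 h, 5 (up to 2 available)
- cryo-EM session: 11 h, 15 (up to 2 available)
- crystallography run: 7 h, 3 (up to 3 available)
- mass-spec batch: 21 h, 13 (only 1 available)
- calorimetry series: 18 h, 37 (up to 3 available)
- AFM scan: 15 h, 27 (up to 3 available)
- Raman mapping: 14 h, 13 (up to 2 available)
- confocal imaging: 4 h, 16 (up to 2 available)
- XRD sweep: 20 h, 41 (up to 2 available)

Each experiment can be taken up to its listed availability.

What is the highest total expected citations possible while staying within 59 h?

215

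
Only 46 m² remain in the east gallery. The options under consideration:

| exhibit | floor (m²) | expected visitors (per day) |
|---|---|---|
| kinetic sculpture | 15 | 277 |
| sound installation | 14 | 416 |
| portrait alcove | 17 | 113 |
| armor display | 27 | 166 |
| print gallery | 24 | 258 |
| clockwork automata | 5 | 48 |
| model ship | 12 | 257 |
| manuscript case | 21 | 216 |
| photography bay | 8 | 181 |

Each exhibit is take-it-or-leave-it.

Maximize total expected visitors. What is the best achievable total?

Density check — sound installation 29.71, photography bay 22.62, model ship 21.42 are the best per m².
Taking the top-ratio exhibits first gives sound installation + clockwork automata + model ship + photography bay for 902 (39 m²).
Replace photography bay with kinetic sculpture: the trade gains 96 net, giving 998 at 46 m².
Runner-up kinetic sculpture + sound installation + model ship tops out at 950.

998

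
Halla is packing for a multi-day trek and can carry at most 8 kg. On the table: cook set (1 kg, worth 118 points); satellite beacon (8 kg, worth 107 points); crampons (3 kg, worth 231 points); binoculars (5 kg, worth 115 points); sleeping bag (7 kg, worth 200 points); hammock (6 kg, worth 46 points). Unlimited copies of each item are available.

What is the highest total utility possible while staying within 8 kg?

944

By utility per kg: cook set 118.00, crampons 77.00, sleeping bag 28.57, binoculars 23.00 lead.
The ratio ordering already packs tightly: 8×cook set, 8 kg, 944.
No other feasible combination exceeds 944.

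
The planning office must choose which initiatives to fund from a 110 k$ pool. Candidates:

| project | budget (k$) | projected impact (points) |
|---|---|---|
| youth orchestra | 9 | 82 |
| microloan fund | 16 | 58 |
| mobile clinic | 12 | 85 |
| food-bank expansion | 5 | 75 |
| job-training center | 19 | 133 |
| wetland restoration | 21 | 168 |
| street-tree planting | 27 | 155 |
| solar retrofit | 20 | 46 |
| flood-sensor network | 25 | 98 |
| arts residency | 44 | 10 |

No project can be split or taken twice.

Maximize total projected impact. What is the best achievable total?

Ranking by ratio (projected impact/k$): food-bank expansion 15.00, youth orchestra 9.11, wetland restoration 8.00, mobile clinic 7.08.
The ratio ordering already packs tightly: youth orchestra + microloan fund + mobile clinic + food-bank expansion + job-training center + wetland restoration + street-tree planting, 109 k$, 756.

756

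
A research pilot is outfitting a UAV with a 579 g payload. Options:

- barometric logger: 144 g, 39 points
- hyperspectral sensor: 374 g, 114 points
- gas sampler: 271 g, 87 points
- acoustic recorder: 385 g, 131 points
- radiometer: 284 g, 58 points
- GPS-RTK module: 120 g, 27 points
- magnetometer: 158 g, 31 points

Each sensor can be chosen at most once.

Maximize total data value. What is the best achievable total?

By data value per g: acoustic recorder 0.34, gas sampler 0.32, hyperspectral sensor 0.30, barometric logger 0.27 lead.
The ratio ordering already packs tightly: barometric logger + acoustic recorder, 529 g, 170.

170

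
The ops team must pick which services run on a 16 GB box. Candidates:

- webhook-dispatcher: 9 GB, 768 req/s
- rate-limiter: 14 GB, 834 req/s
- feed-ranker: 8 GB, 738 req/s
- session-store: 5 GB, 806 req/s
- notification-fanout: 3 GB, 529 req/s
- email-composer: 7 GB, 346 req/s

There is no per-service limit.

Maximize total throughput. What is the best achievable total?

2670

Greedy by ratio would take 5×notification-fanout: 15 GB used, total 2645.
The 9 GB tied up in 3×notification-fanout is better spent on 2×session-store — total rises to 2670 (16 GB).
Every other selection either busts 16 GB or fails to beat 2670.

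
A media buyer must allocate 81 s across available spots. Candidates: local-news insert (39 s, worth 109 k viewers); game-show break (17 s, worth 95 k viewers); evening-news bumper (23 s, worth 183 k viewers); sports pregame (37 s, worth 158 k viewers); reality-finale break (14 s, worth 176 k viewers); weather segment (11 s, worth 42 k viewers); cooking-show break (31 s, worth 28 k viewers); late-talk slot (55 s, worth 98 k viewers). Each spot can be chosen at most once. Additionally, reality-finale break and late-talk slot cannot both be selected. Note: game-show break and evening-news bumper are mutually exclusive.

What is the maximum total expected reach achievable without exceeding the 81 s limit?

517

Best packing: evening-news bumper + sports pregame + reality-finale break — 74 s, 517 total.
Nothing else feasible within 81 s beats 517.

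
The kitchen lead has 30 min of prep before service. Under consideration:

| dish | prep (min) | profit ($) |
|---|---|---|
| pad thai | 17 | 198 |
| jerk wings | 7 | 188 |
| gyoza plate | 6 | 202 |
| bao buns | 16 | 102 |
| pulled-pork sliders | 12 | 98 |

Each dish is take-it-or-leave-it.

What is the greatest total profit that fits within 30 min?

Ranking by ratio (profit/min): gyoza plate 33.67, jerk wings 26.86, pad thai 11.65, pulled-pork sliders 8.17.
Best packing: pad thai + jerk wings + gyoza plate — 30 min, 588 total.

588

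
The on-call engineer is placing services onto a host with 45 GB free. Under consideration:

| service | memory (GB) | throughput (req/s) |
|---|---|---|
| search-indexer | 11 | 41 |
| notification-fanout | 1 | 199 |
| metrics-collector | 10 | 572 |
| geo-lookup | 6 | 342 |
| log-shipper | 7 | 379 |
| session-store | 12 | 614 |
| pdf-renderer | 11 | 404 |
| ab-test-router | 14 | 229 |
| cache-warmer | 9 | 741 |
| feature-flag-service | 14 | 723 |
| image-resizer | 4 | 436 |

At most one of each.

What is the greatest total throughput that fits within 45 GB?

3050

Density check — notification-fanout 199.00, image-resizer 109.00, cache-warmer 82.33 are the best per GB.
The ratio heuristic lands on notification-fanout + metrics-collector + geo-lookup + log-shipper + cache-warmer + image-resizer (2669) but leaves 8 GB idle.
The 6 GB tied up in geo-lookup is better spent on feature-flag-service — total rises to 3050 (45 GB).
The closest alternative, notification-fanout + metrics-collector + geo-lookup + cache-warmer + feature-flag-service + image-resizer, reaches only 3013.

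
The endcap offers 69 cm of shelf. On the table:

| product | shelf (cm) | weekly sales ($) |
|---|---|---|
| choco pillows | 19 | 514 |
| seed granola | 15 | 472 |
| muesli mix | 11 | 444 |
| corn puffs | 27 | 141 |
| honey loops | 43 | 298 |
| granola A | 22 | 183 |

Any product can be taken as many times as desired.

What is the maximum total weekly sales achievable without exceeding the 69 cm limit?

2664

The ratio ordering already packs tightly: 6×muesli mix, 66 cm, 2664.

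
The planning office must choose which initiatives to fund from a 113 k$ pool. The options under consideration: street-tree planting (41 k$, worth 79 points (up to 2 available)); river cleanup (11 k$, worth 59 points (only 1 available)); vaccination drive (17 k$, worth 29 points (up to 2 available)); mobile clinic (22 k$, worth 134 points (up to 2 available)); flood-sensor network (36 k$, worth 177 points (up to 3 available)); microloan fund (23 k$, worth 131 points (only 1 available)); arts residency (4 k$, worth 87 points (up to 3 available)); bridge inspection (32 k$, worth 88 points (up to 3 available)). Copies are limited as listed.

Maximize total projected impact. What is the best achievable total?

Ranking by ratio (projected impact/k$): arts residency 21.75, mobile clinic 6.09, microloan fund 5.70.
The ratio heuristic lands on river cleanup + vaccination drive + 2×mobile clinic + microloan fund + 3×arts residency (748) but leaves 6 k$ idle.
Dropping vaccination drive and microloan fund frees 40 k$; slotting in flood-sensor network (36 k$) lifts the total to 765 at 103 k$.
The spare 10 k$ is too small for any remaining project, and no exchange beats 765.

765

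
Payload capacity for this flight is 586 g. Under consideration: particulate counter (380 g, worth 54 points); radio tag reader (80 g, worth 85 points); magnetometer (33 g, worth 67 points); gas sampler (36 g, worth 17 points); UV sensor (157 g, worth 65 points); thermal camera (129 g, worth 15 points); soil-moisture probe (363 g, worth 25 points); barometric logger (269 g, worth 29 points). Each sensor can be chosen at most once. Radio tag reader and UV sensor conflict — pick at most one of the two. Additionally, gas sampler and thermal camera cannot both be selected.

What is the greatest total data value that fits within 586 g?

223

Particulate counter + radio tag reader + magnetometer + gas sampler uses 529 of the 586 g and totals 223.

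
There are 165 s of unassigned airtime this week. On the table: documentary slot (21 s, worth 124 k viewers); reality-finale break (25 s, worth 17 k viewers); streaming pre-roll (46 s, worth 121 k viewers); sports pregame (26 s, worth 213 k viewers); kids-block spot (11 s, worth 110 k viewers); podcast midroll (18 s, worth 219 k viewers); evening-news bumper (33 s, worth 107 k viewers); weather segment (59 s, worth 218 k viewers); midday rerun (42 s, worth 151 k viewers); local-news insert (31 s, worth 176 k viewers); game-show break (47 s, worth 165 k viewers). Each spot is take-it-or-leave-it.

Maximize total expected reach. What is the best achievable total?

1007

By expected reach per s: podcast midroll 12.17, kids-block spot 10.00, sports pregame 8.19 lead.
Taking the top-ratio spots first gives documentary slot + sports pregame + kids-block spot + podcast midroll + midday rerun + local-news insert for 993 (149 s).
Dropping midday rerun frees 42 s; slotting in game-show break (47 s) lifts the total to 1007 at 154 s.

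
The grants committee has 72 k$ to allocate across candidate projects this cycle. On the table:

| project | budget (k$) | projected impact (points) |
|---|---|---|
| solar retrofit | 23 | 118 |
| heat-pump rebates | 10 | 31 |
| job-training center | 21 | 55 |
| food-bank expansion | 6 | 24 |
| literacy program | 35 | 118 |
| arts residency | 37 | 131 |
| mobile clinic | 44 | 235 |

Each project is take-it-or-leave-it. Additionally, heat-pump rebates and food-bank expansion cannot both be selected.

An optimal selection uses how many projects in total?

Best achievable projected impact is 353.
solar retrofit + mobile clinic hits 353 at 67 k$.
Every optimal selection uses 2 projects.

2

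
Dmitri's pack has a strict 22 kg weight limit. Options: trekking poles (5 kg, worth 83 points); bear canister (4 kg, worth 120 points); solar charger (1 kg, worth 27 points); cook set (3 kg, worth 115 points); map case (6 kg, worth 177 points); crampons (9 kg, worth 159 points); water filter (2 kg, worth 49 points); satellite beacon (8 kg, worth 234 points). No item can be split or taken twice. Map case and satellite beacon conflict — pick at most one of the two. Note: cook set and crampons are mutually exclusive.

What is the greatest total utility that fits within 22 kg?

601

Best packing: trekking poles + bear canister + cook set + water filter + satellite beacon — 22 kg, 601 total.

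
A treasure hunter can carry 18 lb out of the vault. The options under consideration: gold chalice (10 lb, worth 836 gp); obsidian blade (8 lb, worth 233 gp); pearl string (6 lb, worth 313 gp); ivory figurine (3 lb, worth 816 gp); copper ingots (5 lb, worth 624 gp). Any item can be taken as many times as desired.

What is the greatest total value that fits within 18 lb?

4896

Ranking by ratio (value/lb): ivory figurine 272.00, copper ingots 124.80, gold chalice 83.60.
Best packing: 6×ivory figurine — 18 lb, 4896 total.
Every other selection either busts 18 lb or fails to beat 4896.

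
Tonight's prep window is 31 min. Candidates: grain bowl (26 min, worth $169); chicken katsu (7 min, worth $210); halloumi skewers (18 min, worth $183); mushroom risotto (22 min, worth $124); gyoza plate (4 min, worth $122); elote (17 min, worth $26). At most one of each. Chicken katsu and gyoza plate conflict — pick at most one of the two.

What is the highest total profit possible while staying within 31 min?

393

Chicken katsu + halloumi skewers uses 25 of the 31 min and totals 393.
That's the maximum — no feasible swap from here does better than 393.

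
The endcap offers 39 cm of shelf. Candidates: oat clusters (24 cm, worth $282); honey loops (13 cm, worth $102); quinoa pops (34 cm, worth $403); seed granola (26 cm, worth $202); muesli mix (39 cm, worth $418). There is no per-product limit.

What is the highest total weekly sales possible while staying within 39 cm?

Density check — quinoa pops 11.85, oat clusters 11.75, muesli mix 10.72, honey loops 7.85 are the best per cm.
The ratio heuristic lands on quinoa pops (403) but leaves 5 cm idle.
Replace quinoa pops with muesli mix: the trade gains 15 net, giving 418 at 39 cm.
Every other selection either busts 39 cm or fails to beat 418.

418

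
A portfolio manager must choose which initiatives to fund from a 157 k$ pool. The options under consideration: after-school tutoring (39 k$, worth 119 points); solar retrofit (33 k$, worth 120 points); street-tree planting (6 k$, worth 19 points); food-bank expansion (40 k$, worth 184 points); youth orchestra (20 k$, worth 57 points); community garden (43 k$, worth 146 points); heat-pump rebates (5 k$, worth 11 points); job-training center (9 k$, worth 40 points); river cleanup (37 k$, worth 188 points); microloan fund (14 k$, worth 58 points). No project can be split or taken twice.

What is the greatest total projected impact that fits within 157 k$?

647

The ratio heuristic lands on solar retrofit + street-tree planting + food-bank expansion + heat-pump rebates + job-training center + river cleanup + microloan fund (620) but leaves 13 k$ idle.
Replace street-tree planting and heat-pump rebates with youth orchestra: the trade gains 27 net, giving 647 at 153 k$.
An exhaustive check of the 1024 subsets confirms 647.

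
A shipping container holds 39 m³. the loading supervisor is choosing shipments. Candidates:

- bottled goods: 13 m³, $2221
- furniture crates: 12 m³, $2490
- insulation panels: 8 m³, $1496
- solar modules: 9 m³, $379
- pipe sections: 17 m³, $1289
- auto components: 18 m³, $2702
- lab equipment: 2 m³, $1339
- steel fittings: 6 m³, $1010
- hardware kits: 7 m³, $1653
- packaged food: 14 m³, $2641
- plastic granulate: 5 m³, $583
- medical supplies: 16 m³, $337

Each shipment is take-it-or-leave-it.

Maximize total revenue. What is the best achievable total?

Density check — lab equipment 669.50, hardware kits 236.14, furniture crates 207.50, packaged food 188.64 are the best per m³.
The ratio heuristic lands on furniture crates + lab equipment + hardware kits + packaged food (8123) but leaves 4 m³ idle.
Dropping packaged food frees 14 m³; slotting in bottled goods + plastic granulate (18 m³) lifts the total to 8286 at 39 m³.

8286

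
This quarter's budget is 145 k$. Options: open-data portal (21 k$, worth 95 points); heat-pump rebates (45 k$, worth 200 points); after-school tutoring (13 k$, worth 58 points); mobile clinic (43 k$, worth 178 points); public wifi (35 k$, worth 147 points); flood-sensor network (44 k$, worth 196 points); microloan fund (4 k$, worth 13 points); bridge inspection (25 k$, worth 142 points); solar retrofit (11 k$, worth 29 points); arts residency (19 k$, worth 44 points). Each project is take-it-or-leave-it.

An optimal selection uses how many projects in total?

Best achievable projected impact is 655.
open-data portal + heat-pump rebates + after-school tutoring + public wifi + microloan fund + bridge inspection hits 655 at 143 k$.
Every optimal selection uses 6 projects.

6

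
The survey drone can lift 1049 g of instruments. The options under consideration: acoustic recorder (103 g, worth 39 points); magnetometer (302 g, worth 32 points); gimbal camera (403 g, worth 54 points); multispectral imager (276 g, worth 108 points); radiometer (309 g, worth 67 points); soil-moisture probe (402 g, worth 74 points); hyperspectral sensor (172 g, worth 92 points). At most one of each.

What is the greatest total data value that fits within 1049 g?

313

Ranking by ratio (data value/g): hyperspectral sensor 0.53, multispectral imager 0.39, acoustic recorder 0.38, radiometer 0.22.
A density-first pass picks acoustic recorder + multispectral imager + radiometer + hyperspectral sensor — 306 at 860 g.
The 309 g tied up in radiometer is better spent on soil-moisture probe — total rises to 313 (953 g).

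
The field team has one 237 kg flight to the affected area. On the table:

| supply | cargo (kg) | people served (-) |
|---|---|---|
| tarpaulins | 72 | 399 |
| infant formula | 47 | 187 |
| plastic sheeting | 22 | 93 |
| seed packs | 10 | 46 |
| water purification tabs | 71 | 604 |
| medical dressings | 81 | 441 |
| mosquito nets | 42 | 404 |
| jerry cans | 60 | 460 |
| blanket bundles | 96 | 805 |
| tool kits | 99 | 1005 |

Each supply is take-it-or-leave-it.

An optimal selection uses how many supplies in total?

3

The maximum people served within 237 kg is 2214.
One optimal bundle: mosquito nets + blanket bundles + tool kits (237 kg).
All optima have 3 supplies.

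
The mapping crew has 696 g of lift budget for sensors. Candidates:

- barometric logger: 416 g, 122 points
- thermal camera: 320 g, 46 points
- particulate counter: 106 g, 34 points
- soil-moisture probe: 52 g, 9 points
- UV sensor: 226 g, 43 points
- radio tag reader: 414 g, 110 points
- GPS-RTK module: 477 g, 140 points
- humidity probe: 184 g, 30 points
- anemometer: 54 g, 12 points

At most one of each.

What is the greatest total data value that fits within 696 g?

195

Taking particulate counter + soil-moisture probe + GPS-RTK module + anemometer: 689 g used, 195 in data value.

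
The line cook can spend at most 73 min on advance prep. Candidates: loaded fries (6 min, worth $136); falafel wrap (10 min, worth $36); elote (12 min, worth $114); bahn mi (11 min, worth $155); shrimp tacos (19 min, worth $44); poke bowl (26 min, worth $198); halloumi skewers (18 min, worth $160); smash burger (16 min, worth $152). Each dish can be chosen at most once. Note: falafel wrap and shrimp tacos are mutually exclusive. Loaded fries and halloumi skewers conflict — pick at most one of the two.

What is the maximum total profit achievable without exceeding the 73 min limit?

755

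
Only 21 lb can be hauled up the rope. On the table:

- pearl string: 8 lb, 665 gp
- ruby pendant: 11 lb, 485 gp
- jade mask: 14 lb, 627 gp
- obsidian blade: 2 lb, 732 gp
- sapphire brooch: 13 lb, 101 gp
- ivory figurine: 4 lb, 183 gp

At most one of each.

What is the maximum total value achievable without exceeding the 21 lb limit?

Greedy by ratio would take pearl string + obsidian blade + ivory figurine: 14 lb used, total 1580.
Dropping ivory figurine frees 4 lb; slotting in ruby pendant (11 lb) lifts the total to 1882 at 21 lb.
The closest alternative, pearl string + obsidian blade + ivory figurine, reaches only 1580.

1882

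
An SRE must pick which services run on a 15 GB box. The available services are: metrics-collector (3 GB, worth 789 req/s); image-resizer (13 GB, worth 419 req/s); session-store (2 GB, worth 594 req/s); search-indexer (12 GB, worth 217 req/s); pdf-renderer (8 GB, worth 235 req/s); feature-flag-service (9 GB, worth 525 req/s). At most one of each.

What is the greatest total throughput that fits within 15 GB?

Metrics-collector + session-store + feature-flag-service uses 14 of the 15 GB and totals 1908.
The spare 1 GB is too small for any remaining service, and no exchange beats 1908.

1908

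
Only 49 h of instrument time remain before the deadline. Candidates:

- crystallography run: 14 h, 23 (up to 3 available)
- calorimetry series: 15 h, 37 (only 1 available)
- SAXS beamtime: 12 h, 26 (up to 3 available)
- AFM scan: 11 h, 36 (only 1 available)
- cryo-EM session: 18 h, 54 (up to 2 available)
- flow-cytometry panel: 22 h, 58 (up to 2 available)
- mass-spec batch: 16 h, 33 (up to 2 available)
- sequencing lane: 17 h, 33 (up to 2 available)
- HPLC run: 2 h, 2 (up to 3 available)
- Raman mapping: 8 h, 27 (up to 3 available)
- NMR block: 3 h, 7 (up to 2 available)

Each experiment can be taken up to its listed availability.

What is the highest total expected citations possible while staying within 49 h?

A density-first pass picks AFM scan + 3×HPLC run + 3×Raman mapping + 2×NMR block — 137 at 47 h.
Dropping 3×HPLC run and Raman mapping and NMR block frees 17 h; slotting in cryo-EM session (18 h) lifts the total to 151 at 48 h.

151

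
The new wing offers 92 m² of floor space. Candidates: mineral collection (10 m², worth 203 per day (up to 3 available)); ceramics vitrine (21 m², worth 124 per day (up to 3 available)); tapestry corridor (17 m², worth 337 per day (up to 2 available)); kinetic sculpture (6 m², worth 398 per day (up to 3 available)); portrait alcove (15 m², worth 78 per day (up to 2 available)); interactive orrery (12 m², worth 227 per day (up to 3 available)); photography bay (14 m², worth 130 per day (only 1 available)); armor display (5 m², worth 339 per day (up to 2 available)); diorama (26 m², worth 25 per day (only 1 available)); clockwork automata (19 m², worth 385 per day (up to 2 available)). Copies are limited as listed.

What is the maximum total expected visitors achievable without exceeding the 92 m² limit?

3155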